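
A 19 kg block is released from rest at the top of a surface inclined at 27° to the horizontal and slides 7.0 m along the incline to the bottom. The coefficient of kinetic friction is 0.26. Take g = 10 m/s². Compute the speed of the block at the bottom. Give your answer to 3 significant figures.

5.58 m/s

The weight component along the incline is mg sin 27° = 86.258 N and the normal force is N = mg cos 27° = 169.291 N.
Friction up the slope is f = μN = 0.26 × 169.291 = 44.016 N, so the net downslope force is 86.258 − 44.016 = 42.242 N and a = 42.242 / 19 = 2.2233 m/s².
Starting from rest over a distance of 7.0 m, v² = 2aL = 2 × 2.2233 × 7.0 = 31.1262, so v = 5.5791 m/s.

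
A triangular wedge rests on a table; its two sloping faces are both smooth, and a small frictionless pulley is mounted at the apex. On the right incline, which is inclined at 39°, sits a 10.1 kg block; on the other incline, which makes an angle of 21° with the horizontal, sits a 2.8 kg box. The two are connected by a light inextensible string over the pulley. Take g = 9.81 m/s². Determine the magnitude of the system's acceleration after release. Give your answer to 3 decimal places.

4.071 m/s²

Resolve each weight along its own incline: the 10.1 kg mass has component 10.1 × 9.81 × sin 39° = 62.354 N down its slope, and the 2.8 kg mass has 2.8 × 9.81 × sin 21° = 9.844 N down its slope.
The 10.1 kg side's 62.354 N exceeds the other side's 9.844 N, so that mass slides down and the 2.8 kg mass slides up. Taking that direction as positive, Newton's second law for the whole system gives 62.354 − 9.844 = (10.1 + 2.8) a, so a = 52.510 / 12.9 = 4.0705 m/s².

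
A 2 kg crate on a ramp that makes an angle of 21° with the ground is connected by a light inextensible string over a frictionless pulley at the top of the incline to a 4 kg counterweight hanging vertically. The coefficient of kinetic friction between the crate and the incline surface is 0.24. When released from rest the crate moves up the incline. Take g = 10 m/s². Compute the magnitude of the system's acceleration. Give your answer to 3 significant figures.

For the crate on the incline: the weight component along the slope is m₁g sin 21° = 2 × 10 × 0.3584 = 7.168 N and the normal force is N = m₁g cos 21° = 18.672 N.
Kinetic friction opposes the crate's motion up the incline: f = μN = 0.24 × 18.672 = 4.481 N acting down the slope.
Newton's second law for the crate (up-slope positive): T − 7.168 − 4.481 = 2 a. For the hanging counterweight (downward positive): 4 × 10 − T = 4 a.
Adding the two equations eliminates T: 28.351 = 6 a, so a = 4.7252 m/s².

4.73 m/s²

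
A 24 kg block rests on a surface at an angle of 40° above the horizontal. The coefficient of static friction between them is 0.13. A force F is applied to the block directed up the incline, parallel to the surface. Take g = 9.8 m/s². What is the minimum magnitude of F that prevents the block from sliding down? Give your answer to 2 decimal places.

127.76 N

The normal force is N = mg cos 40° = 180.174 N. With F at its minimum the block is on the verge of sliding down, so static friction is at its maximum μ_s N = 0.13 × 180.174 = 23.423 N and acts up the slope.
Equilibrium along the incline: F + μ_s N = mg sin 40°, so F = 151.184 − 23.423 = 127.761 N.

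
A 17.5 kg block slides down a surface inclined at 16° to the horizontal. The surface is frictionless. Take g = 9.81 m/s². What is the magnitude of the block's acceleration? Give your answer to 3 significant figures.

2.70 m/s²

Resolving the weight along the incline: the component pulling the block down the slope is mg sin 16° = 17.5 × 9.81 × 0.2756 = 47.314 N, and the normal force is N = mg cos 16° = 17.5 × 9.81 × 0.9613 = 165.031 N.
With no friction the net force along the incline is 47.314 N, so a = g sin 16° = 47.314 / 17.5 = 2.7037 m/s².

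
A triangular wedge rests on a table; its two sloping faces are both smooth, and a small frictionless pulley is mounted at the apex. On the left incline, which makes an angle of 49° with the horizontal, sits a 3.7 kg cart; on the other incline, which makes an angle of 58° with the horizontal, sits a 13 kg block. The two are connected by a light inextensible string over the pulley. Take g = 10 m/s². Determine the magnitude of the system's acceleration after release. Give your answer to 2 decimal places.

Resolve each weight along its own incline: the 3.7 kg mass has component 3.7 × 10 × sin 49° = 27.924 N down its slope, and the 13 kg mass has 13 × 10 × sin 58° = 110.246 N down its slope.
The 13 kg side's 110.246 N exceeds the other side's 27.924 N, so that mass slides down and the 3.7 kg mass slides up. Taking that direction as positive, Newton's second law for the whole system gives 110.246 − 27.924 = (3.7 + 13) a, so a = 82.322 / 16.7 = 4.9295 m/s².

4.93 m/s²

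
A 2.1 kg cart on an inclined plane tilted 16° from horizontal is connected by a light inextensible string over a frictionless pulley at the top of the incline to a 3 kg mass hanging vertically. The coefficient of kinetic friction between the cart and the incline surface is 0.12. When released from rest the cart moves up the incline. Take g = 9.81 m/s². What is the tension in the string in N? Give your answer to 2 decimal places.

For the cart on the incline: the weight component along the slope is m₁g sin 16° = 2.1 × 9.81 × 0.2756 = 5.678 N and the normal force is N = m₁g cos 16° = 19.803 N.
Kinetic friction opposes the cart's motion up the incline: f = μN = 0.12 × 19.803 = 2.376 N acting down the slope.
Newton's second law for the cart (up-slope positive): T − 5.678 − 2.376 = 2.1 a. For the hanging mass (downward positive): 3 × 9.81 − T = 3 a.
Adding the two equations eliminates T: 21.376 = 5.1 a, so a = 4.1914 m/s².
Then from the hanging mass's equation, T = 3 × (9.81 − 4.1914) = 16.856 N.

16.86 N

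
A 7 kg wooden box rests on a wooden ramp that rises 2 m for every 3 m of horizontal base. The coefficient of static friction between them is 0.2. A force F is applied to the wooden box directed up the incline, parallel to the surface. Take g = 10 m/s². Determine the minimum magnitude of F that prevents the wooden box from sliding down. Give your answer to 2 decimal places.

27.18 N

The normal force is N = mg cos 33.69° = 58.244 N. With F at its minimum the wooden box is on the verge of sliding down, so static friction is at its maximum μ_s N = 0.2 × 58.244 = 11.649 N and acts up the slope.
Equilibrium along the incline: F + μ_s N = mg sin 33.69°, so F = 38.829 − 11.649 = 27.180 N.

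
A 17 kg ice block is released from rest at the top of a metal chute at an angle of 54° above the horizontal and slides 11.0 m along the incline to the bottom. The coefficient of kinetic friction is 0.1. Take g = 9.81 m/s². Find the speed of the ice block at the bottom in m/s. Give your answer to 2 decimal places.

The weight component along the incline is mg sin 54° = 134.920 N and the normal force is N = mg cos 54° = 98.025 N.
Friction up the slope is f = μN = 0.1 × 98.025 = 9.803 N, so the net downslope force is 134.920 − 9.803 = 125.117 N and a = 125.117 / 17 = 7.3598 m/s².
Starting from rest over a distance of 11.0 m, v² = 2aL = 2 × 7.3598 × 11.0 = 161.9156, so v = 12.7246 m/s.

12.72 m/s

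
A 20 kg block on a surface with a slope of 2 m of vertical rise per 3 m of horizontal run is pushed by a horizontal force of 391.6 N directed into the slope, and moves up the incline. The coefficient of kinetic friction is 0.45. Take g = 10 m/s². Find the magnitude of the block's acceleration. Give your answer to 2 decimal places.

The horizontal push has components F cos 33.69° = 391.6 × 0.8321 = 325.850 N up the incline and F sin 33.69° = 391.6 × 0.5547 = 217.221 N pressing into the surface.
The normal force is therefore N = mg cos 33.69° + F sin 33.69° = 166.420 + 217.221 = 383.641 N, and kinetic friction down the slope is μN = 0.45 × 383.641 = 172.638 N.
Along the incline: F cos 33.69° − mg sin 33.69° − μN = ma, so 325.850 − 110.940 − 172.638 = 20 a, giving a = 2.1136 m/s².

2.11 m/s²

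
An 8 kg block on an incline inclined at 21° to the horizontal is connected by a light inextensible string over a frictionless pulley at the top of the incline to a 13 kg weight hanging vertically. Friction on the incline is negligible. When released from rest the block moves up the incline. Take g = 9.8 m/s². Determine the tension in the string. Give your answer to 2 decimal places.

For the block on the incline: the weight component along the slope is m₁g sin 21° = 8 × 9.8 × 0.3584 = 28.099 N and the normal force is N = m₁g cos 21° = 73.193 N.
Newton's second law for the block (up-slope positive): T − 28.099 = 8 a. For the hanging weight (downward positive): 13 × 9.8 − T = 13 a.
Adding the two equations eliminates T: 99.301 = 21 a, so a = 4.7286 m/s².
Then from the hanging weight's equation, T = 13 × (9.8 − 4.7286) = 65.928 N.

65.93 N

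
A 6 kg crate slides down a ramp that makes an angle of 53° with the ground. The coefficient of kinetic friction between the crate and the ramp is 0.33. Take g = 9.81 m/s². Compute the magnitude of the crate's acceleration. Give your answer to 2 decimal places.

5.89 m/s²

Resolving the weight along the incline: the component pulling the crate down the slope is mg sin 53° = 6 × 9.81 × 0.7986 = 47.006 N, and the normal force is N = mg cos 53° = 6 × 9.81 × 0.6018 = 35.422 N.
Kinetic friction acts up the slope with magnitude f = μN = 0.33 × 35.422 = 11.689 N.
Net force along the incline is 47.006 − 11.689 = 35.317 N, so a = 35.317 / 6 = 5.8862 m/s².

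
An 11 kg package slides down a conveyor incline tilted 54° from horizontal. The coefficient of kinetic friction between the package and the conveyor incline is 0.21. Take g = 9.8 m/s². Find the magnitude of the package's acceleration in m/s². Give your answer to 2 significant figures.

Resolving the weight along the incline: the component pulling the package down the slope is mg sin 54° = 11 × 9.8 × 0.8090 = 87.210 N, and the normal force is N = mg cos 54° = 11 × 9.8 × 0.5878 = 63.365 N.
Kinetic friction acts up the slope with magnitude f = μN = 0.21 × 63.365 = 13.307 N.
Net force along the incline is 87.210 − 13.307 = 73.903 N, so a = 73.903 / 11 = 6.7185 m/s².

6.7 m/s²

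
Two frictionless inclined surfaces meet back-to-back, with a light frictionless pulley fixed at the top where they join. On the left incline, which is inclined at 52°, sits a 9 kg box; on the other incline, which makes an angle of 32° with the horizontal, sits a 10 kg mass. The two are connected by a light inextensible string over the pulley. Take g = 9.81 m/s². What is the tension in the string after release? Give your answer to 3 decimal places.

Resolve each weight along its own incline: the 9 kg mass has component 9 × 9.81 × sin 52° = 69.573 N down its slope, and the 10 kg mass has 10 × 9.81 × sin 32° = 51.985 N down its slope.
The 9 kg side's 69.573 N exceeds the other side's 51.985 N, so that mass slides down and the 10 kg mass slides up. Taking that direction as positive, Newton's second law for the whole system gives 69.573 − 51.985 = (9 + 10) a, so a = 17.588 / 19 = 0.9257 m/s².
For the 10 kg mass (up-slope positive): T − 51.985 = 10 × 0.9257, so T = 61.242 N.

61.242 N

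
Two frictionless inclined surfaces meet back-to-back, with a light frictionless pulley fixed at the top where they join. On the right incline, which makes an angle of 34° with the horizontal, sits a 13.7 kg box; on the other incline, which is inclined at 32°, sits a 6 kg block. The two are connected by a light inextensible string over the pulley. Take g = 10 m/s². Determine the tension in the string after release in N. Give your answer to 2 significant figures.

Resolve each weight along its own incline: the 13.7 kg mass has component 13.7 × 10 × sin 34° = 76.609 N down its slope, and the 6 kg mass has 6 × 10 × sin 32° = 31.795 N down its slope.
The 13.7 kg side's 76.609 N exceeds the other side's 31.795 N, so that mass slides down and the 6 kg mass slides up. Taking that direction as positive, Newton's second law for the whole system gives 76.609 − 31.795 = (13.7 + 6) a, so a = 44.814 / 19.7 = 2.2748 m/s².
For the 6 kg mass (up-slope positive): T − 31.795 = 6 × 2.2748, so T = 45.444 N.

45 N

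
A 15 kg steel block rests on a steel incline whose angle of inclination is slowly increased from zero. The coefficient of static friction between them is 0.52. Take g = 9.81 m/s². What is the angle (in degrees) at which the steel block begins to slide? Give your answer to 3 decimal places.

At the threshold of sliding, static friction is at its maximum μ_s N and exactly balances the weight component along the incline: mg sin θ = μ_s mg cos θ.
Hence tan θ = μ_s = 0.52, so θ = arctan(0.52) = 27.4744°.

27.474°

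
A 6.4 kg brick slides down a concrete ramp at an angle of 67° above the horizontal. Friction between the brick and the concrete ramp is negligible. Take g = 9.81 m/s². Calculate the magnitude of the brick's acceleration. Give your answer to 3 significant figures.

9.03 m/s²

Resolving the weight along the incline: the component pulling the brick down the slope is mg sin 67° = 6.4 × 9.81 × 0.9205 = 57.793 N, and the normal force is N = mg cos 67° = 6.4 × 9.81 × 0.3907 = 24.530 N.
With no friction the net force along the incline is 57.793 N, so a = g sin 67° = 57.793 / 6.4 = 9.0302 m/s².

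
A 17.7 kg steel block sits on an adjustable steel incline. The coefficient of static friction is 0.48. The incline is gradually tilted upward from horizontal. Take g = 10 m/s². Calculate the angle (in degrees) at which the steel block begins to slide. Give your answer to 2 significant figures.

26°

At the threshold of sliding, static friction is at its maximum μ_s N and exactly balances the weight component along the incline: mg sin θ = μ_s mg cos θ.
Hence tan θ = μ_s = 0.48, so θ = arctan(0.48) = 25.6410°.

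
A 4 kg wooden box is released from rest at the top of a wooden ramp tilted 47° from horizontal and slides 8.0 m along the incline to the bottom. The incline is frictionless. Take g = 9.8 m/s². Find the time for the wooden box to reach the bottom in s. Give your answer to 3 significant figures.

The weight component along the incline is mg sin 47° = 28.669 N and the normal force is N = mg cos 47° = 26.734 N.
With no friction, a = g sin 47° = 7.1673 m/s².
Starting from rest, L = ½at², so t = √(2L/a) = √(2 × 8.0 / 7.1673) = 1.4941 s.

1.49 s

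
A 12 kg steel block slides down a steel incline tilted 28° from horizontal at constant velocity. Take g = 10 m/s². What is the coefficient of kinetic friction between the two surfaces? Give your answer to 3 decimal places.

At constant velocity the net force along the incline is zero: mg sin 28° = μ mg cos 28°.
So μ = tan 28° = 0.4695 / 0.8829 = 0.5318.

0.532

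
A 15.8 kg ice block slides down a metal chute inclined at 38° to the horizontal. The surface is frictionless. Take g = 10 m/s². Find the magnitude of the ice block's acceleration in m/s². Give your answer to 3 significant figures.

Resolving the weight along the incline: the component pulling the ice block down the slope is mg sin 38° = 15.8 × 10 × 0.6157 = 97.281 N, and the normal force is N = mg cos 38° = 15.8 × 10 × 0.7880 = 124.504 N.
With no friction the net force along the incline is 97.281 N, so a = g sin 38° = 97.281 / 15.8 = 6.1570 m/s².

6.16 m/s²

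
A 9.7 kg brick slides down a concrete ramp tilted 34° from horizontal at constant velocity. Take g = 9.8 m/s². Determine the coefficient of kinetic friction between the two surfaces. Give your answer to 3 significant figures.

At constant velocity the net force along the incline is zero: mg sin 34° = μ mg cos 34°.
So μ = tan 34° = 0.5592 / 0.8290 = 0.6745.

0.675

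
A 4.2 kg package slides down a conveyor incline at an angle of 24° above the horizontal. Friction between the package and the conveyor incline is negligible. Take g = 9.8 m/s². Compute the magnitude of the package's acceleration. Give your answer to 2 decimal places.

Resolving the weight along the incline: the component pulling the package down the slope is mg sin 24° = 4.2 × 9.8 × 0.4067 = 16.740 N, and the normal force is N = mg cos 24° = 4.2 × 9.8 × 0.9135 = 37.600 N.
With no friction the net force along the incline is 16.740 N, so a = g sin 24° = 16.740 / 4.2 = 3.9857 m/s².

3.99 m/s²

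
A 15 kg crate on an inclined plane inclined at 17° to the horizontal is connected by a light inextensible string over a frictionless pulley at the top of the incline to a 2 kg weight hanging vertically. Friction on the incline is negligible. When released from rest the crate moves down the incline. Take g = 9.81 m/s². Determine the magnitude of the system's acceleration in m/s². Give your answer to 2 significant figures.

For the crate on the incline: the weight component along the slope is m₁g sin 17° = 15 × 9.81 × 0.2924 = 43.027 N and the normal force is N = m₁g cos 17° = 140.720 N.
Newton's second law for the crate (down-slope positive): 43.027 − T = 15 a. For the hanging weight (upward positive): T − 2 × 9.81 = 2 a.
Adding the two equations eliminates T: 23.407 = 17 a, so a = 1.3769 m/s².

1.4 m/s²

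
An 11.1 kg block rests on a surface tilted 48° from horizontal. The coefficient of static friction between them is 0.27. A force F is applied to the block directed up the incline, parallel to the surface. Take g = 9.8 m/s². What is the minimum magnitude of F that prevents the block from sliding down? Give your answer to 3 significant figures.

61.2 N

The normal force is N = mg cos 48° = 72.788 N. With F at its minimum the block is on the verge of sliding down, so static friction is at its maximum μ_s N = 0.27 × 72.788 = 19.653 N and acts up the slope.
Equilibrium along the incline: F + μ_s N = mg sin 48°, so F = 80.839 − 19.653 = 61.186 N.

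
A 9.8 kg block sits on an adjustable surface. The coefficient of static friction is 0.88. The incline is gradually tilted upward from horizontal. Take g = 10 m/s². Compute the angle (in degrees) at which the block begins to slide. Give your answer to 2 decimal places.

At the threshold of sliding, static friction is at its maximum μ_s N and exactly balances the weight component along the incline: mg sin θ = μ_s mg cos θ.
Hence tan θ = μ_s = 0.88, so θ = arctan(0.88) = 41.3478°.

41.35°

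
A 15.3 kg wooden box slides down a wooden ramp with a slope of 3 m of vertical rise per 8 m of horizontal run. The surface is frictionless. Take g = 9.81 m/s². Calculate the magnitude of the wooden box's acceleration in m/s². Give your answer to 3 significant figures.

3.44 m/s²

Resolving the weight along the incline: the component pulling the wooden box down the slope is mg sin 20.56° = 15.3 × 9.81 × 0.3511 = 52.698 N, and the normal force is N = mg cos 20.56° = 15.3 × 9.81 × 0.9363 = 140.532 N.
With no friction the net force along the incline is 52.698 N, so a = g sin 20.56° = 52.698 / 15.3 = 3.4443 m/s².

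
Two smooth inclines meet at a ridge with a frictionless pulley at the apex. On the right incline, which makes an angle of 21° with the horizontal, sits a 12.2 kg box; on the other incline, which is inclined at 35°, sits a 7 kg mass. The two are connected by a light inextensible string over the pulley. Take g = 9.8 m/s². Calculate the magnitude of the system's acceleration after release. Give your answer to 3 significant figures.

0.182 m/s²

Resolve each weight along its own incline: the 12.2 kg mass has component 12.2 × 9.8 × sin 21° = 42.846 N down its slope, and the 7 kg mass has 7 × 9.8 × sin 35° = 39.347 N down its slope.
The 12.2 kg side's 42.846 N exceeds the other side's 39.347 N, so that mass slides down and the 7 kg mass slides up. Taking that direction as positive, Newton's second law for the whole system gives 42.846 − 39.347 = (12.2 + 7) a, so a = 3.499 / 19.2 = 0.1822 m/s².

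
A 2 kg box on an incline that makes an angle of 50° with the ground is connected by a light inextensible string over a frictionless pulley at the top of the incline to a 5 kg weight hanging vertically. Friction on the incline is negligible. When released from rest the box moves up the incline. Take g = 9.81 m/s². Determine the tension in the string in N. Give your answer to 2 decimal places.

24.75 N

For the box on the incline: the weight component along the slope is m₁g sin 50° = 2 × 9.81 × 0.7660 = 15.029 N and the normal force is N = m₁g cos 50° = 12.611 N.
Newton's second law for the box (up-slope positive): T − 15.029 = 2 a. For the hanging weight (downward positive): 5 × 9.81 − T = 5 a.
Adding the two equations eliminates T: 34.021 = 7 a, so a = 4.8601 m/s².
Then from the hanging weight's equation, T = 5 × (9.81 − 4.8601) = 24.750 N.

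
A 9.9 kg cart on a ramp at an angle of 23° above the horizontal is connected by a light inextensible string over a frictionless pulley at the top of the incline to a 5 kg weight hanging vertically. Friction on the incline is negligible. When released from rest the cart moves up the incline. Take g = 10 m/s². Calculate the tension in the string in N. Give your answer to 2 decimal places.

46.20 N

For the cart on the incline: the weight component along the slope is m₁g sin 23° = 9.9 × 10 × 0.3907 = 38.679 N and the normal force is N = m₁g cos 23° = 91.130 N.
Newton's second law for the cart (up-slope positive): T − 38.679 = 9.9 a. For the hanging weight (downward positive): 5 × 10 − T = 5 a.
Adding the two equations eliminates T: 11.321 = 14.9 a, so a = 0.7598 m/s².
Then from the hanging weight's equation, T = 5 × (10 − 0.7598) = 46.201 N.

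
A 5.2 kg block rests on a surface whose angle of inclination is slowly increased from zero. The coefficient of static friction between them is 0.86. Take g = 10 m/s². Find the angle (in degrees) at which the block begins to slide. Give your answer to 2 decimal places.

At the threshold of sliding, static friction is at its maximum μ_s N and exactly balances the weight component along the incline: mg sin θ = μ_s mg cos θ.
Hence tan θ = μ_s = 0.86, so θ = arctan(0.86) = 40.6955°.

40.70°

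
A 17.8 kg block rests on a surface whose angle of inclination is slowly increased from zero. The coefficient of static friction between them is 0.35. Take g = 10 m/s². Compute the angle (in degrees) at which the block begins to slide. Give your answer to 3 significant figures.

19.3°

At the threshold of sliding, static friction is at its maximum μ_s N and exactly balances the weight component along the incline: mg sin θ = μ_s mg cos θ.
Hence tan θ = μ_s = 0.35, so θ = arctan(0.35) = 19.2900°.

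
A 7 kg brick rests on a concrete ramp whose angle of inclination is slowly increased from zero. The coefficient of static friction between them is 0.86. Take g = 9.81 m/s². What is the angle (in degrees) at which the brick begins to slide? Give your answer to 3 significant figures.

40.7°

At the threshold of sliding, static friction is at its maximum μ_s N and exactly balances the weight component along the incline: mg sin θ = μ_s mg cos θ.
Hence tan θ = μ_s = 0.86, so θ = arctan(0.86) = 40.6955°.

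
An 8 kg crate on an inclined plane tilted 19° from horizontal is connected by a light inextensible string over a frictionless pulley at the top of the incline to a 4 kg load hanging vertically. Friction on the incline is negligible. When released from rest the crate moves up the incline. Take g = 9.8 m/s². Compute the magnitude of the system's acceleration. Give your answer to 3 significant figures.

1.14 m/s²

For the crate on the incline: the weight component along the slope is m₁g sin 19° = 8 × 9.8 × 0.3256 = 25.527 N and the normal force is N = m₁g cos 19° = 74.129 N.
Newton's second law for the crate (up-slope positive): T − 25.527 = 8 a. For the hanging load (downward positive): 4 × 9.8 − T = 4 a.
Adding the two equations eliminates T: 13.673 = 12 a, so a = 1.1394 m/s².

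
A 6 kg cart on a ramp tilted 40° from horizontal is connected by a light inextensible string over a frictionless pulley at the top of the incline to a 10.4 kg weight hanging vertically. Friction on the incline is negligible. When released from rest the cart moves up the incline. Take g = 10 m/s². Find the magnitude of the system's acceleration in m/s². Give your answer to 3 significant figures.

3.99 m/s²

For the cart on the incline: the weight component along the slope is m₁g sin 40° = 6 × 10 × 0.6428 = 38.568 N and the normal force is N = m₁g cos 40° = 45.963 N.
Newton's second law for the cart (up-slope positive): T − 38.568 = 6 a. For the hanging weight (downward positive): 10.4 × 10 − T = 10.4 a.
Adding the two equations eliminates T: 65.432 = 16.4 a, so a = 3.9898 m/s².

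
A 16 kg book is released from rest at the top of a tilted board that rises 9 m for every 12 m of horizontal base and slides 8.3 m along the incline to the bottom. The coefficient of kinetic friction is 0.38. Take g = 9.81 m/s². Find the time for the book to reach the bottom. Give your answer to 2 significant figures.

The weight component along the incline is mg sin 36.87° = 94.176 N and the normal force is N = mg cos 36.87° = 125.568 N.
Friction up the slope is f = μN = 0.38 × 125.568 = 47.716 N, so the net downslope force is 94.176 − 47.716 = 46.460 N and a = 46.460 / 16 = 2.9038 m/s².
Starting from rest, L = ½at², so t = √(2L/a) = √(2 × 8.3 / 2.9038) = 2.3910 s.

2.4 s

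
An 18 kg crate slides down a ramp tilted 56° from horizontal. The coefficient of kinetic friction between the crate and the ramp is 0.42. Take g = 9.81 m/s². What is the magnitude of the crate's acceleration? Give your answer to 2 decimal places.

Resolving the weight along the incline: the component pulling the crate down the slope is mg sin 56° = 18 × 9.81 × 0.8290 = 146.385 N, and the normal force is N = mg cos 56° = 18 × 9.81 × 0.5592 = 98.744 N.
Kinetic friction acts up the slope with magnitude f = μN = 0.42 × 98.744 = 41.472 N.
Net force along the incline is 146.385 − 41.472 = 104.913 N, so a = 104.913 / 18 = 5.8285 m/s².

5.83 m/s²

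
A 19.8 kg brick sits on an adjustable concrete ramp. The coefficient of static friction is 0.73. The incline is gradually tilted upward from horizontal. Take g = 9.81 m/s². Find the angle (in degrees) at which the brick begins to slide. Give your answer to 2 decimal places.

36.13°

At the threshold of sliding, static friction is at its maximum μ_s N and exactly balances the weight component along the incline: mg sin θ = μ_s mg cos θ.
Hence tan θ = μ_s = 0.73, so θ = arctan(0.73) = 36.1294°.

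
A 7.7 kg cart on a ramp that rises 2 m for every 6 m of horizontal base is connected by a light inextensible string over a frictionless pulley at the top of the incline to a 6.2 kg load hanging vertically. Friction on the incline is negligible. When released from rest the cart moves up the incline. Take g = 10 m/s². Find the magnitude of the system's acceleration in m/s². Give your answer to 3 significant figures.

2.71 m/s²

For the cart on the incline: the weight component along the slope is m₁g sin 18.43° = 7.7 × 10 × 0.3162 = 24.347 N and the normal force is N = m₁g cos 18.43° = 73.049 N.
Newton's second law for the cart (up-slope positive): T − 24.347 = 7.7 a. For the hanging load (downward positive): 6.2 × 10 − T = 6.2 a.
Adding the two equations eliminates T: 37.653 = 13.9 a, so a = 2.7088 m/s².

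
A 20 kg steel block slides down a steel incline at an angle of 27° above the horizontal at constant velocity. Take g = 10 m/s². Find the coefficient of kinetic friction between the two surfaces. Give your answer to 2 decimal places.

0.51

At constant velocity the net force along the incline is zero: mg sin 27° = μ mg cos 27°.
So μ = tan 27° = 0.4540 / 0.8910 = 0.5095.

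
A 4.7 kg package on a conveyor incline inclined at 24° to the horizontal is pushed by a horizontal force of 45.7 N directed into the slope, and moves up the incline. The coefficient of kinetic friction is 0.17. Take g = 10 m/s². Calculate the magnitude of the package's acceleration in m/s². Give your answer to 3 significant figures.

The horizontal push has components F cos 24° = 45.7 × 0.9135 = 41.747 N up the incline and F sin 24° = 45.7 × 0.4067 = 18.586 N pressing into the surface.
The normal force is therefore N = mg cos 24° + F sin 24° = 42.934 + 18.586 = 61.520 N, and kinetic friction down the slope is μN = 0.17 × 61.520 = 10.458 N.
Along the incline: F cos 24° − mg sin 24° − μN = ma, so 41.747 − 19.115 − 10.458 = 4.7 a, giving a = 2.5902 m/s².

2.59 m/s²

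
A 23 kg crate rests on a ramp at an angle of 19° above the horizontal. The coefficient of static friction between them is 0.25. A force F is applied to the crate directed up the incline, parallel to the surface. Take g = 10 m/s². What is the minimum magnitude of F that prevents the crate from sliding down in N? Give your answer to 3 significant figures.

The normal force is N = mg cos 19° = 217.469 N. With F at its minimum the crate is on the verge of sliding down, so static friction is at its maximum μ_s N = 0.25 × 217.469 = 54.367 N and acts up the slope.
Equilibrium along the incline: F + μ_s N = mg sin 19°, so F = 74.881 − 54.367 = 20.514 N.

20.5 N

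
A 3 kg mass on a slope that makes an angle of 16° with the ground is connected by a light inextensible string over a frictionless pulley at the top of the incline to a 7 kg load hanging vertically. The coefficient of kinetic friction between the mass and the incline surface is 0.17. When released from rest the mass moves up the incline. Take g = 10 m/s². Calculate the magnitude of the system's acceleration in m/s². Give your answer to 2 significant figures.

For the mass on the incline: the weight component along the slope is m₁g sin 16° = 3 × 10 × 0.2756 = 8.268 N and the normal force is N = m₁g cos 16° = 28.838 N.
Kinetic friction opposes the mass's motion up the incline: f = μN = 0.17 × 28.838 = 4.902 N acting down the slope.
Newton's second law for the mass (up-slope positive): T − 8.268 − 4.902 = 3 a. For the hanging load (downward positive): 7 × 10 − T = 7 a.
Adding the two equations eliminates T: 56.830 = 10 a, so a = 5.6830 m/s².

5.7 m/s²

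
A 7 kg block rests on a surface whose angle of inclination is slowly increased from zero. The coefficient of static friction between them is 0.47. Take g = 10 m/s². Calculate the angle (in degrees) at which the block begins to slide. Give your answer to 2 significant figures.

At the threshold of sliding, static friction is at its maximum μ_s N and exactly balances the weight component along the incline: mg sin θ = μ_s mg cos θ.
Hence tan θ = μ_s = 0.47, so θ = arctan(0.47) = 25.1735°.

25°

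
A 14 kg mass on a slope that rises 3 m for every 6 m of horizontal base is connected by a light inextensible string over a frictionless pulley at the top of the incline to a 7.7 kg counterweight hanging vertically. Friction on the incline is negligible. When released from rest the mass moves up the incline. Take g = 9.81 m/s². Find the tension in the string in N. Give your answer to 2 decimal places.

For the mass on the incline: the weight component along the slope is m₁g sin 26.57° = 14 × 9.81 × 0.4472 = 61.418 N and the normal force is N = m₁g cos 26.57° = 122.841 N.
Newton's second law for the mass (up-slope positive): T − 61.418 = 14 a. For the hanging counterweight (downward positive): 7.7 × 9.81 − T = 7.7 a.
Adding the two equations eliminates T: 14.119 = 21.7 a, so a = 0.6506 m/s².
Then from the hanging counterweight's equation, T = 7.7 × (9.81 − 0.6506) = 70.527 N.

70.53 N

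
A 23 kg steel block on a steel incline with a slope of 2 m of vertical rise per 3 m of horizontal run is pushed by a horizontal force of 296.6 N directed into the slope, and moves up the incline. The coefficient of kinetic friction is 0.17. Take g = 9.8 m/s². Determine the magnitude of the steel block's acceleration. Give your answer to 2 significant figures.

The horizontal push has components F cos 33.69° = 296.6 × 0.8321 = 246.801 N up the incline and F sin 33.69° = 296.6 × 0.5547 = 164.524 N pressing into the surface.
The normal force is therefore N = mg cos 33.69° + F sin 33.69° = 187.555 + 164.524 = 352.079 N, and kinetic friction down the slope is μN = 0.17 × 352.079 = 59.853 N.
Along the incline: F cos 33.69° − mg sin 33.69° − μN = ma, so 246.801 − 125.029 − 59.853 = 23 a, giving a = 2.6921 m/s².

2.7 m/s²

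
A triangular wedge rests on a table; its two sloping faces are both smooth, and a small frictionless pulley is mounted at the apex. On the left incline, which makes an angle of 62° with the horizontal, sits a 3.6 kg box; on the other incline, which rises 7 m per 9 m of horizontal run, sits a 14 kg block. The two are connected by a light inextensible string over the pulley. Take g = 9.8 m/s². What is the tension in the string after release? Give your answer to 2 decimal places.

42.01 N

Resolve each weight along its own incline: the 3.6 kg mass has component 3.6 × 9.8 × sin 62° = 31.150 N down its slope, and the 14 kg mass has 14 × 9.8 × sin 37.87° = 84.233 N down its slope.
The 14 kg side's 84.233 N exceeds the other side's 31.150 N, so that mass slides down and the 3.6 kg mass slides up. Taking that direction as positive, Newton's second law for the whole system gives 84.233 − 31.150 = (3.6 + 14) a, so a = 53.083 / 17.6 = 3.0161 m/s².
For the 3.6 kg mass (up-slope positive): T − 31.150 = 3.6 × 3.0161, so T = 42.008 N.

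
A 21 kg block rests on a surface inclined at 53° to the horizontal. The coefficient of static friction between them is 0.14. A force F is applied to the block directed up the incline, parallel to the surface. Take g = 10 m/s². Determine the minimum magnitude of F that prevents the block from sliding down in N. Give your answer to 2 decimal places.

The normal force is N = mg cos 53° = 126.381 N. With F at its minimum the block is on the verge of sliding down, so static friction is at its maximum μ_s N = 0.14 × 126.381 = 17.693 N and acts up the slope.
Equilibrium along the incline: F + μ_s N = mg sin 53°, so F = 167.713 − 17.693 = 150.020 N.

150.02 N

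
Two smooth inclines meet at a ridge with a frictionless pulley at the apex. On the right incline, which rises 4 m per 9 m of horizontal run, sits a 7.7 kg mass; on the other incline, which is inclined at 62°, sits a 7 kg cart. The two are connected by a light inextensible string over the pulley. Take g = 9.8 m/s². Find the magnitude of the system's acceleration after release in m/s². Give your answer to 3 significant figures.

2.04 m/s²

Resolve each weight along its own incline: the 7.7 kg mass has component 7.7 × 9.8 × sin 23.96° = 30.647 N down its slope, and the 7 kg mass has 7 × 9.8 × sin 62° = 60.570 N down its slope.
The 7 kg side's 60.570 N exceeds the other side's 30.647 N, so that mass slides down and the 7.7 kg mass slides up. Taking that direction as positive, Newton's second law for the whole system gives 60.570 − 30.647 = (7.7 + 7) a, so a = 29.923 / 14.7 = 2.0356 m/s².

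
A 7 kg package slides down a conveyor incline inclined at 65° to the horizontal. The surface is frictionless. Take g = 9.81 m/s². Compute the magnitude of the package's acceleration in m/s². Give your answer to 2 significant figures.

Resolving the weight along the incline: the component pulling the package down the slope is mg sin 65° = 7 × 9.81 × 0.9063 = 62.236 N, and the normal force is N = mg cos 65° = 7 × 9.81 × 0.4226 = 29.020 N.
With no friction the net force along the incline is 62.236 N, so a = g sin 65° = 62.236 / 7 = 8.8909 m/s².

8.9 m/s²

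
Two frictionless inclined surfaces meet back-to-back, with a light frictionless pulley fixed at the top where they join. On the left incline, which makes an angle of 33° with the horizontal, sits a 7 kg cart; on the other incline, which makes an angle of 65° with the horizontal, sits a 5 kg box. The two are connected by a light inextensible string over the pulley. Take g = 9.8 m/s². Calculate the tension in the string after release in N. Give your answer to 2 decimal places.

41.47 N

Resolve each weight along its own incline: the 7 kg mass has component 7 × 9.8 × sin 33° = 37.362 N down its slope, and the 5 kg mass has 5 × 9.8 × sin 65° = 44.409 N down its slope.
The 5 kg side's 44.409 N exceeds the other side's 37.362 N, so that mass slides down and the 7 kg mass slides up. Taking that direction as positive, Newton's second law for the whole system gives 44.409 − 37.362 = (7 + 5) a, so a = 7.047 / 12 = 0.5872 m/s².
For the 7 kg mass (up-slope positive): T − 37.362 = 7 × 0.5872, so T = 41.472 N.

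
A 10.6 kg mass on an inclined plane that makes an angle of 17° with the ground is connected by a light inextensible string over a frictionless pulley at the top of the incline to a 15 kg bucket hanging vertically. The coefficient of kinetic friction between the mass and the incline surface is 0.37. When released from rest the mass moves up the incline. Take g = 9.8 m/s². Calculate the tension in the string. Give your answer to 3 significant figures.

For the mass on the incline: the weight component along the slope is m₁g sin 17° = 10.6 × 9.8 × 0.2924 = 30.375 N and the normal force is N = m₁g cos 17° = 99.341 N.
Kinetic friction opposes the mass's motion up the incline: f = μN = 0.37 × 99.341 = 36.756 N acting down the slope.
Newton's second law for the mass (up-slope positive): T − 30.375 − 36.756 = 10.6 a. For the hanging bucket (downward positive): 15 × 9.8 − T = 15 a.
Adding the two equations eliminates T: 79.869 = 25.6 a, so a = 3.1199 m/s².
Then from the hanging bucket's equation, T = 15 × (9.8 − 3.1199) = 100.202 N.

100 N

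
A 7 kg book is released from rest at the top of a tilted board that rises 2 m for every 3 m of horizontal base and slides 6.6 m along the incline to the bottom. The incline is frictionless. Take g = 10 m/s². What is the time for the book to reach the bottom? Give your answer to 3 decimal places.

1.543 s

The weight component along the incline is mg sin 33.69° = 38.829 N and the normal force is N = mg cos 33.69° = 58.244 N.
With no friction, a = g sin 33.69° = 5.5470 m/s².
Starting from rest, L = ½at², so t = √(2L/a) = √(2 × 6.6 / 5.5470) = 1.5426 s.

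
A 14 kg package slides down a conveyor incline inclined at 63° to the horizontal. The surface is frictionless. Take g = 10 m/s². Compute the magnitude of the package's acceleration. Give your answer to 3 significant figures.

8.91 m/s²

Resolving the weight along the incline: the component pulling the package down the slope is mg sin 63° = 14 × 10 × 0.8910 = 124.740 N, and the normal force is N = mg cos 63° = 14 × 10 × 0.4540 = 63.560 N.
With no friction the net force along the incline is 124.740 N, so a = g sin 63° = 124.740 / 14 = 8.9100 m/s².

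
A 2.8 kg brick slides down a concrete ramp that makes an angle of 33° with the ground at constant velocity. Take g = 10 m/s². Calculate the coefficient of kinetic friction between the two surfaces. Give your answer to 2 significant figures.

At constant velocity the net force along the incline is zero: mg sin 33° = μ mg cos 33°.
So μ = tan 33° = 0.5446 / 0.8387 = 0.6493.

0.65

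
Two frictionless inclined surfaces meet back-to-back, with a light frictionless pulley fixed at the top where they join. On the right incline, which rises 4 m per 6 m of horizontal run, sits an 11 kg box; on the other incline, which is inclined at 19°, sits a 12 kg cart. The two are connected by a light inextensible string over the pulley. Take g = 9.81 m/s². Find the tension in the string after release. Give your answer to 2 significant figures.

Resolve each weight along its own incline: the 11 kg mass has component 11 × 9.81 × sin 33.69° = 59.858 N down its slope, and the 12 kg mass has 12 × 9.81 × sin 19° = 38.326 N down its slope.
The 11 kg side's 59.858 N exceeds the other side's 38.326 N, so that mass slides down and the 12 kg mass slides up. Taking that direction as positive, Newton's second law for the whole system gives 59.858 − 38.326 = (11 + 12) a, so a = 21.532 / 23 = 0.9362 m/s².
For the 12 kg mass (up-slope positive): T − 38.326 = 12 × 0.9362, so T = 49.560 N.

50 N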